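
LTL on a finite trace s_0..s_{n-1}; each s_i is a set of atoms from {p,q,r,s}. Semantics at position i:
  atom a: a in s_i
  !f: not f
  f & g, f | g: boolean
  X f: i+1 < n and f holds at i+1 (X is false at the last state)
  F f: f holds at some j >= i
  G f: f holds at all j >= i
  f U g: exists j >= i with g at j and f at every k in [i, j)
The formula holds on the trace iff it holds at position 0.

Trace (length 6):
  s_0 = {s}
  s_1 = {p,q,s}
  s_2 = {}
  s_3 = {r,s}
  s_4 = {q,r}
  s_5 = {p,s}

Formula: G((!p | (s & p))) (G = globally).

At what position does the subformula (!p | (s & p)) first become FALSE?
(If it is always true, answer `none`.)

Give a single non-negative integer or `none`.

Answer: none

Derivation:
s_0={s}: (!p | (s & p))=True !p=True p=False (s & p)=False s=True
s_1={p,q,s}: (!p | (s & p))=True !p=False p=True (s & p)=True s=True
s_2={}: (!p | (s & p))=True !p=True p=False (s & p)=False s=False
s_3={r,s}: (!p | (s & p))=True !p=True p=False (s & p)=False s=True
s_4={q,r}: (!p | (s & p))=True !p=True p=False (s & p)=False s=False
s_5={p,s}: (!p | (s & p))=True !p=False p=True (s & p)=True s=True
G((!p | (s & p))) holds globally = True
No violation — formula holds at every position.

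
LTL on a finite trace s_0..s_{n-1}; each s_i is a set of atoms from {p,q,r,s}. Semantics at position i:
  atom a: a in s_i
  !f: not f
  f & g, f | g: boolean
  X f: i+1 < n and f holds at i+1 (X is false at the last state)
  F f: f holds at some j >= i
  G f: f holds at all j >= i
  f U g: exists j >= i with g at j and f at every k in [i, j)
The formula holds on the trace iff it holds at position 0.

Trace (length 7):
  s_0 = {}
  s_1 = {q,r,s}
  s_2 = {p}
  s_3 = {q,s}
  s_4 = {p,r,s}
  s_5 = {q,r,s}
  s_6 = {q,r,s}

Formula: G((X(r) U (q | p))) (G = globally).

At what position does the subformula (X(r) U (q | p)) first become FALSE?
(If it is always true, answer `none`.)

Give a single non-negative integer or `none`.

Answer: none

Derivation:
s_0={}: (X(r) U (q | p))=True X(r)=True r=False (q | p)=False q=False p=False
s_1={q,r,s}: (X(r) U (q | p))=True X(r)=False r=True (q | p)=True q=True p=False
s_2={p}: (X(r) U (q | p))=True X(r)=False r=False (q | p)=True q=False p=True
s_3={q,s}: (X(r) U (q | p))=True X(r)=True r=False (q | p)=True q=True p=False
s_4={p,r,s}: (X(r) U (q | p))=True X(r)=True r=True (q | p)=True q=False p=True
s_5={q,r,s}: (X(r) U (q | p))=True X(r)=True r=True (q | p)=True q=True p=False
s_6={q,r,s}: (X(r) U (q | p))=True X(r)=False r=True (q | p)=True q=True p=False
G((X(r) U (q | p))) holds globally = True
No violation — formula holds at every position.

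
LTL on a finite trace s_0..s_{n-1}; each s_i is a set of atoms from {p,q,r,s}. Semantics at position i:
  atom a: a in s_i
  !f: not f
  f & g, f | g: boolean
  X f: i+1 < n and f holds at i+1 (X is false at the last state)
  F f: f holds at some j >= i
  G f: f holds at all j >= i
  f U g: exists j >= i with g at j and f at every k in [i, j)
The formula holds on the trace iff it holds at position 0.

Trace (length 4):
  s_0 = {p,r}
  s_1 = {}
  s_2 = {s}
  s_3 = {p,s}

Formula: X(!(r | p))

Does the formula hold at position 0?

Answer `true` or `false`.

s_0={p,r}: X(!(r | p))=True !(r | p)=False (r | p)=True r=True p=True
s_1={}: X(!(r | p))=True !(r | p)=True (r | p)=False r=False p=False
s_2={s}: X(!(r | p))=False !(r | p)=True (r | p)=False r=False p=False
s_3={p,s}: X(!(r | p))=False !(r | p)=False (r | p)=True r=False p=True

Answer: true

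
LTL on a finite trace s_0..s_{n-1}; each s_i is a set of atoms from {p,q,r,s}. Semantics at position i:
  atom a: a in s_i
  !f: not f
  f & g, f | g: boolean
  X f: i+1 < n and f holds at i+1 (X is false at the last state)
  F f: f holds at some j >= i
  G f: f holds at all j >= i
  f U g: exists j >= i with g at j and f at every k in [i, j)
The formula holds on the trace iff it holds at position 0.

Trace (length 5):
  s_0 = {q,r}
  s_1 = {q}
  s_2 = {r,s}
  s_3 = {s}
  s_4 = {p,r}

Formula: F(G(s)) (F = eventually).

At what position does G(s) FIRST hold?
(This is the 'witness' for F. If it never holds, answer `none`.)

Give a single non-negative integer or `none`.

s_0={q,r}: G(s)=False s=False
s_1={q}: G(s)=False s=False
s_2={r,s}: G(s)=False s=True
s_3={s}: G(s)=False s=True
s_4={p,r}: G(s)=False s=False
F(G(s)) does not hold (no witness exists).

Answer: none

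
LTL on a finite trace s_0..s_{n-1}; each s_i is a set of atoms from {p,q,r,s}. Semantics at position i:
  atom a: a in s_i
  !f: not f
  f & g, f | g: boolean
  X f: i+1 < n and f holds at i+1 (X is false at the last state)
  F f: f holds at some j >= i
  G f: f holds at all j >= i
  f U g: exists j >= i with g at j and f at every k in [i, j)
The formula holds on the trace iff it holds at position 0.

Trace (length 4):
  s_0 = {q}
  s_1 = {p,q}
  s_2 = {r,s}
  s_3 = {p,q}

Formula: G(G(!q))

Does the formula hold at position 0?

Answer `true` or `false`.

s_0={q}: G(G(!q))=False G(!q)=False !q=False q=True
s_1={p,q}: G(G(!q))=False G(!q)=False !q=False q=True
s_2={r,s}: G(G(!q))=False G(!q)=False !q=True q=False
s_3={p,q}: G(G(!q))=False G(!q)=False !q=False q=True

Answer: false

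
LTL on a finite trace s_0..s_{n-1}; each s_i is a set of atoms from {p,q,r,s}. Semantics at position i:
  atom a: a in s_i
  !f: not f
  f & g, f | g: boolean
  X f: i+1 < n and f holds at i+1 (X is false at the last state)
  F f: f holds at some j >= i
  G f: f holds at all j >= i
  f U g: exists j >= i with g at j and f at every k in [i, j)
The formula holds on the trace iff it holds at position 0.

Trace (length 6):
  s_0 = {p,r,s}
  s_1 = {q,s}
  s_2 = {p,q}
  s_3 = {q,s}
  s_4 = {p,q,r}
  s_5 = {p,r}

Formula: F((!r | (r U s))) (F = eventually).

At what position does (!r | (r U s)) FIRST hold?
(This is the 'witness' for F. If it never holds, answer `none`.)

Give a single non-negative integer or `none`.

Answer: 0

Derivation:
s_0={p,r,s}: (!r | (r U s))=True !r=False r=True (r U s)=True s=True
s_1={q,s}: (!r | (r U s))=True !r=True r=False (r U s)=True s=True
s_2={p,q}: (!r | (r U s))=True !r=True r=False (r U s)=False s=False
s_3={q,s}: (!r | (r U s))=True !r=True r=False (r U s)=True s=True
s_4={p,q,r}: (!r | (r U s))=False !r=False r=True (r U s)=False s=False
s_5={p,r}: (!r | (r U s))=False !r=False r=True (r U s)=False s=False
F((!r | (r U s))) holds; first witness at position 0.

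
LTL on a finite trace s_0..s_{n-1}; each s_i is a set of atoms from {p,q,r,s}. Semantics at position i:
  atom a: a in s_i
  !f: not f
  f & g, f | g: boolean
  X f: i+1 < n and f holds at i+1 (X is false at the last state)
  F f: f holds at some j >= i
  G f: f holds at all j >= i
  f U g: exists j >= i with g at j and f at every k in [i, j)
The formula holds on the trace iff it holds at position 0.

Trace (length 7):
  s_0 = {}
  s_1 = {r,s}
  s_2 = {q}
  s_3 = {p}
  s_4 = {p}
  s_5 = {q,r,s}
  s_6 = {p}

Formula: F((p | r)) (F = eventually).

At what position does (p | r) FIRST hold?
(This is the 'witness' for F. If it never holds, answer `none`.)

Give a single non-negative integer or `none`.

Answer: 1

Derivation:
s_0={}: (p | r)=False p=False r=False
s_1={r,s}: (p | r)=True p=False r=True
s_2={q}: (p | r)=False p=False r=False
s_3={p}: (p | r)=True p=True r=False
s_4={p}: (p | r)=True p=True r=False
s_5={q,r,s}: (p | r)=True p=False r=True
s_6={p}: (p | r)=True p=True r=False
F((p | r)) holds; first witness at position 1.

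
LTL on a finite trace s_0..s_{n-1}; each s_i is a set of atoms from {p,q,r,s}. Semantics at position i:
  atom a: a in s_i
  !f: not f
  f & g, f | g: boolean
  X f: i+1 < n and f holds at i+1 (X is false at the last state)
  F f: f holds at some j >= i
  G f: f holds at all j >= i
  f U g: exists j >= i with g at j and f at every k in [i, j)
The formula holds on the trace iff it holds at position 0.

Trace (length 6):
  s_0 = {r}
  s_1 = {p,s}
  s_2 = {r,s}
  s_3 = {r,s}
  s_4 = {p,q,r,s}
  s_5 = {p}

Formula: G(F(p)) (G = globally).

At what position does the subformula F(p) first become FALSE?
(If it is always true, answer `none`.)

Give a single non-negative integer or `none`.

Answer: none

Derivation:
s_0={r}: F(p)=True p=False
s_1={p,s}: F(p)=True p=True
s_2={r,s}: F(p)=True p=False
s_3={r,s}: F(p)=True p=False
s_4={p,q,r,s}: F(p)=True p=True
s_5={p}: F(p)=True p=True
G(F(p)) holds globally = True
No violation — formula holds at every position.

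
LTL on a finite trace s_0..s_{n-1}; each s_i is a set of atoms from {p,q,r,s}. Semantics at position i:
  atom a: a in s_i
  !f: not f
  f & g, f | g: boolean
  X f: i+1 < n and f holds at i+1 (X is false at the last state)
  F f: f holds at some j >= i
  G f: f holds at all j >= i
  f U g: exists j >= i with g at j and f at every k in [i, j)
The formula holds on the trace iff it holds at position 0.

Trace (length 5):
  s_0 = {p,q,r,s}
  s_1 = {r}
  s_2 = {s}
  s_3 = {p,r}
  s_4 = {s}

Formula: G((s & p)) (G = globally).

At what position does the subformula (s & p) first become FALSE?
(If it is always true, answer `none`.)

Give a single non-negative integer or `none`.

s_0={p,q,r,s}: (s & p)=True s=True p=True
s_1={r}: (s & p)=False s=False p=False
s_2={s}: (s & p)=False s=True p=False
s_3={p,r}: (s & p)=False s=False p=True
s_4={s}: (s & p)=False s=True p=False
G((s & p)) holds globally = False
First violation at position 1.

Answer: 1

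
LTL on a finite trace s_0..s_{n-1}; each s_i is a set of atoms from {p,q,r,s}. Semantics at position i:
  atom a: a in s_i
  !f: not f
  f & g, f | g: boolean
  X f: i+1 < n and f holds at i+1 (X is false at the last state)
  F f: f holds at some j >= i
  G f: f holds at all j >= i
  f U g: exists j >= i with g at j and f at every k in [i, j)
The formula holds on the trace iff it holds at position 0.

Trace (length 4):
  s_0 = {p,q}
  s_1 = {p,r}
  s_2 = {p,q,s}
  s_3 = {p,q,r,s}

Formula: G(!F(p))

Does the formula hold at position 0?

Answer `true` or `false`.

Answer: false

Derivation:
s_0={p,q}: G(!F(p))=False !F(p)=False F(p)=True p=True
s_1={p,r}: G(!F(p))=False !F(p)=False F(p)=True p=True
s_2={p,q,s}: G(!F(p))=False !F(p)=False F(p)=True p=True
s_3={p,q,r,s}: G(!F(p))=False !F(p)=False F(p)=True p=True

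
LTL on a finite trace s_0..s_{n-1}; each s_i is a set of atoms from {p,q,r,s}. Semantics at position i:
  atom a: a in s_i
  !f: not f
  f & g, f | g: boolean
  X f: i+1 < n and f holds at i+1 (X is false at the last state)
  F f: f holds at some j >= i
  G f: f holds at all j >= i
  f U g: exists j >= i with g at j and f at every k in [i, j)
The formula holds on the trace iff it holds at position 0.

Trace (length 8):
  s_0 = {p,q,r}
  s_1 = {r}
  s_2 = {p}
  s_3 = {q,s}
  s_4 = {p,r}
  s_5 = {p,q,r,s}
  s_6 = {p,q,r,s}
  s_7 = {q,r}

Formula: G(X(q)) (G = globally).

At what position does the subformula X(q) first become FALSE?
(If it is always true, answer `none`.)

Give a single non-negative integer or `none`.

Answer: 0

Derivation:
s_0={p,q,r}: X(q)=False q=True
s_1={r}: X(q)=False q=False
s_2={p}: X(q)=True q=False
s_3={q,s}: X(q)=False q=True
s_4={p,r}: X(q)=True q=False
s_5={p,q,r,s}: X(q)=True q=True
s_6={p,q,r,s}: X(q)=True q=True
s_7={q,r}: X(q)=False q=True
G(X(q)) holds globally = False
First violation at position 0.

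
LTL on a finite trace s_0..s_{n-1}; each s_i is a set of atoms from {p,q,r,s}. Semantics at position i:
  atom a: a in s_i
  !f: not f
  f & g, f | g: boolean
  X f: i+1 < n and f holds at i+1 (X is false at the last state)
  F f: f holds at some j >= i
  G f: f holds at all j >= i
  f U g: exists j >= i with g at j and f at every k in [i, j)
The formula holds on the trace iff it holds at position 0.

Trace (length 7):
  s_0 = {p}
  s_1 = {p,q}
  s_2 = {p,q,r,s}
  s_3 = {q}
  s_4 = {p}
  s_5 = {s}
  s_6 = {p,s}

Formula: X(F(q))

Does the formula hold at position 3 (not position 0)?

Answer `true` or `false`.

Answer: false

Derivation:
s_0={p}: X(F(q))=True F(q)=True q=False
s_1={p,q}: X(F(q))=True F(q)=True q=True
s_2={p,q,r,s}: X(F(q))=True F(q)=True q=True
s_3={q}: X(F(q))=False F(q)=True q=True
s_4={p}: X(F(q))=False F(q)=False q=False
s_5={s}: X(F(q))=False F(q)=False q=False
s_6={p,s}: X(F(q))=False F(q)=False q=False
Evaluating at position 3: result = False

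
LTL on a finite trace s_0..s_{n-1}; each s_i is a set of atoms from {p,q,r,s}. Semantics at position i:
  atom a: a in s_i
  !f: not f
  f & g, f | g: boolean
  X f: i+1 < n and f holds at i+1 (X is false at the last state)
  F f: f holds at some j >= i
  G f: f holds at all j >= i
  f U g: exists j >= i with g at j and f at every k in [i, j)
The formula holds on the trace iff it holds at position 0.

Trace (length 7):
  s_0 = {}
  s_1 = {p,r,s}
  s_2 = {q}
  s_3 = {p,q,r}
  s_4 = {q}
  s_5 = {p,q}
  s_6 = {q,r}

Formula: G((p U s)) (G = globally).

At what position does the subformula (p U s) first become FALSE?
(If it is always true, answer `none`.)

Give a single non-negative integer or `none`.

s_0={}: (p U s)=False p=False s=False
s_1={p,r,s}: (p U s)=True p=True s=True
s_2={q}: (p U s)=False p=False s=False
s_3={p,q,r}: (p U s)=False p=True s=False
s_4={q}: (p U s)=False p=False s=False
s_5={p,q}: (p U s)=False p=True s=False
s_6={q,r}: (p U s)=False p=False s=False
G((p U s)) holds globally = False
First violation at position 0.

Answer: 0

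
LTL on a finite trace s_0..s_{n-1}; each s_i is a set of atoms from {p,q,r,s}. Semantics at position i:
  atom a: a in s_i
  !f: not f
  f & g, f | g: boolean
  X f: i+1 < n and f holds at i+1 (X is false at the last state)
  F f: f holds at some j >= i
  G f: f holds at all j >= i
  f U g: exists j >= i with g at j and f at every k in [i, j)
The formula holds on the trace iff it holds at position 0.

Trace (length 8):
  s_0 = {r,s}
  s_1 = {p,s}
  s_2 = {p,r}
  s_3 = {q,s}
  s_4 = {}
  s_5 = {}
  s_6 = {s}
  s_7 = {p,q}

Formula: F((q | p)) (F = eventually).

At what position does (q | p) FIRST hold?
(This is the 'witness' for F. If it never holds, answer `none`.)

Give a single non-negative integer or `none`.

s_0={r,s}: (q | p)=False q=False p=False
s_1={p,s}: (q | p)=True q=False p=True
s_2={p,r}: (q | p)=True q=False p=True
s_3={q,s}: (q | p)=True q=True p=False
s_4={}: (q | p)=False q=False p=False
s_5={}: (q | p)=False q=False p=False
s_6={s}: (q | p)=False q=False p=False
s_7={p,q}: (q | p)=True q=True p=True
F((q | p)) holds; first witness at position 1.

Answer: 1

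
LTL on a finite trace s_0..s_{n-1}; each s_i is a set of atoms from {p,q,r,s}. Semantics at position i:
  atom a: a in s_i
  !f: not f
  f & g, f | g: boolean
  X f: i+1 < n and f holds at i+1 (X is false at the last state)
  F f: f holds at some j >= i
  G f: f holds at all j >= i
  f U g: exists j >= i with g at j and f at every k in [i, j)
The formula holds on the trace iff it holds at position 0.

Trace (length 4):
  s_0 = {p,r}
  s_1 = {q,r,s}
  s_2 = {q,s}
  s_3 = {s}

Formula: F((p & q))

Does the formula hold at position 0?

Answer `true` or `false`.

s_0={p,r}: F((p & q))=False (p & q)=False p=True q=False
s_1={q,r,s}: F((p & q))=False (p & q)=False p=False q=True
s_2={q,s}: F((p & q))=False (p & q)=False p=False q=True
s_3={s}: F((p & q))=False (p & q)=False p=False q=False

Answer: false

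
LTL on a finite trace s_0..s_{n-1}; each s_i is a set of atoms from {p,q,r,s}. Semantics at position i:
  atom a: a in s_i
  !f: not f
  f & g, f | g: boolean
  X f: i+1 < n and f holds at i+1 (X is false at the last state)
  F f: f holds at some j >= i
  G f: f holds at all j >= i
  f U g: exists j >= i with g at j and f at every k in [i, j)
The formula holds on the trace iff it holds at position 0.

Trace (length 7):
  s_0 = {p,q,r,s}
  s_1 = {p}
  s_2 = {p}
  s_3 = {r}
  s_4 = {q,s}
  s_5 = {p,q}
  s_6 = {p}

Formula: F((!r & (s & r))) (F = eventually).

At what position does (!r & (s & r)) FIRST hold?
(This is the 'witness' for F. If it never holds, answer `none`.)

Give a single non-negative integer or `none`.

Answer: none

Derivation:
s_0={p,q,r,s}: (!r & (s & r))=False !r=False r=True (s & r)=True s=True
s_1={p}: (!r & (s & r))=False !r=True r=False (s & r)=False s=False
s_2={p}: (!r & (s & r))=False !r=True r=False (s & r)=False s=False
s_3={r}: (!r & (s & r))=False !r=False r=True (s & r)=False s=False
s_4={q,s}: (!r & (s & r))=False !r=True r=False (s & r)=False s=True
s_5={p,q}: (!r & (s & r))=False !r=True r=False (s & r)=False s=False
s_6={p}: (!r & (s & r))=False !r=True r=False (s & r)=False s=False
F((!r & (s & r))) does not hold (no witness exists).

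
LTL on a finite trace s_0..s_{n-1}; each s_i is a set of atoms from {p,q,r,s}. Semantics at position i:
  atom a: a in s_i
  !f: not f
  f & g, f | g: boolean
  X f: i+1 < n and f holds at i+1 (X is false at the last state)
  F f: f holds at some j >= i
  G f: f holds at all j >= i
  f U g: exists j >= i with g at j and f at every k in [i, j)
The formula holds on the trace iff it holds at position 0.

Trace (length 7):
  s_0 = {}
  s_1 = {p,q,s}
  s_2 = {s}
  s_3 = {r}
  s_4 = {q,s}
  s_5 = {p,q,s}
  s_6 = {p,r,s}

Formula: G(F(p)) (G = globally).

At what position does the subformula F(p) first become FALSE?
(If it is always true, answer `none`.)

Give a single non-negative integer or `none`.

Answer: none

Derivation:
s_0={}: F(p)=True p=False
s_1={p,q,s}: F(p)=True p=True
s_2={s}: F(p)=True p=False
s_3={r}: F(p)=True p=False
s_4={q,s}: F(p)=True p=False
s_5={p,q,s}: F(p)=True p=True
s_6={p,r,s}: F(p)=True p=True
G(F(p)) holds globally = True
No violation — formula holds at every position.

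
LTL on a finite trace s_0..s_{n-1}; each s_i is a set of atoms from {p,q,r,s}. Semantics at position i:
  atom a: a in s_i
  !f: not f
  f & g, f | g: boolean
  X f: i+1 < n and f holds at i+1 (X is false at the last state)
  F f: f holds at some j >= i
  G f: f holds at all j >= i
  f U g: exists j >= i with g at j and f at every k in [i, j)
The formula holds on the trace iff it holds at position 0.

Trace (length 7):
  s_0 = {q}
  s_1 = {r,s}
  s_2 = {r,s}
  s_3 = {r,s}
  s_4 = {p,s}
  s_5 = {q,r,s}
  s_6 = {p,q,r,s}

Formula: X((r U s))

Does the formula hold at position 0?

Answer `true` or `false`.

s_0={q}: X((r U s))=True (r U s)=False r=False s=False
s_1={r,s}: X((r U s))=True (r U s)=True r=True s=True
s_2={r,s}: X((r U s))=True (r U s)=True r=True s=True
s_3={r,s}: X((r U s))=True (r U s)=True r=True s=True
s_4={p,s}: X((r U s))=True (r U s)=True r=False s=True
s_5={q,r,s}: X((r U s))=True (r U s)=True r=True s=True
s_6={p,q,r,s}: X((r U s))=False (r U s)=True r=True s=True

Answer: true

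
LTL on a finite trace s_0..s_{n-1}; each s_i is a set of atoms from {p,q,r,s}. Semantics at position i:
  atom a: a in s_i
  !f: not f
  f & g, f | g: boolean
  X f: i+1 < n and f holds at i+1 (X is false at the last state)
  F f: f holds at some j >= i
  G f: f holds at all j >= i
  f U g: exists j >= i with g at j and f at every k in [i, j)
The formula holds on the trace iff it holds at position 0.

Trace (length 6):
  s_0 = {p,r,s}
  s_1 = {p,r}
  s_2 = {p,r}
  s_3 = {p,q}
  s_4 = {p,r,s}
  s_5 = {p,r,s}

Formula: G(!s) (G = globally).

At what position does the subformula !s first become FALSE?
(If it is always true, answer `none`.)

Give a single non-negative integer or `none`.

s_0={p,r,s}: !s=False s=True
s_1={p,r}: !s=True s=False
s_2={p,r}: !s=True s=False
s_3={p,q}: !s=True s=False
s_4={p,r,s}: !s=False s=True
s_5={p,r,s}: !s=False s=True
G(!s) holds globally = False
First violation at position 0.

Answer: 0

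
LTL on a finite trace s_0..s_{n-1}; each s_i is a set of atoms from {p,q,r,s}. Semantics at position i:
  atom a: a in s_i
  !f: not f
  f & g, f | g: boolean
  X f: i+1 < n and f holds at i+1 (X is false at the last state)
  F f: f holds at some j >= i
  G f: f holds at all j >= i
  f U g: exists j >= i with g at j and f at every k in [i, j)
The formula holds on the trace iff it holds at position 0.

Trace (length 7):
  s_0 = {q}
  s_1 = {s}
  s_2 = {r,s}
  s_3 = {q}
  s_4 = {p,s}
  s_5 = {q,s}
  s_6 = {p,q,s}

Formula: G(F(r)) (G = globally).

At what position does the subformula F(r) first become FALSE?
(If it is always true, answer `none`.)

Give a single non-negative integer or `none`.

Answer: 3

Derivation:
s_0={q}: F(r)=True r=False
s_1={s}: F(r)=True r=False
s_2={r,s}: F(r)=True r=True
s_3={q}: F(r)=False r=False
s_4={p,s}: F(r)=False r=False
s_5={q,s}: F(r)=False r=False
s_6={p,q,s}: F(r)=False r=False
G(F(r)) holds globally = False
First violation at position 3.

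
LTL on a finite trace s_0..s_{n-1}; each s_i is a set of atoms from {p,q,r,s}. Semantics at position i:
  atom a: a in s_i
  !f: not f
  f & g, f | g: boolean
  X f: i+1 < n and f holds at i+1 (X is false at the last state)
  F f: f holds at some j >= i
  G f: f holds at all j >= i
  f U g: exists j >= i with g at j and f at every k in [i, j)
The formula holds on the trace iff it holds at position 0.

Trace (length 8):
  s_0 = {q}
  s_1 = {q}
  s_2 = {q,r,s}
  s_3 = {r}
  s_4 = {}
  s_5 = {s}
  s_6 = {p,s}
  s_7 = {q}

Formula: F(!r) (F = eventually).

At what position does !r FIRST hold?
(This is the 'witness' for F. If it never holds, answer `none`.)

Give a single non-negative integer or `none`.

s_0={q}: !r=True r=False
s_1={q}: !r=True r=False
s_2={q,r,s}: !r=False r=True
s_3={r}: !r=False r=True
s_4={}: !r=True r=False
s_5={s}: !r=True r=False
s_6={p,s}: !r=True r=False
s_7={q}: !r=True r=False
F(!r) holds; first witness at position 0.

Answer: 0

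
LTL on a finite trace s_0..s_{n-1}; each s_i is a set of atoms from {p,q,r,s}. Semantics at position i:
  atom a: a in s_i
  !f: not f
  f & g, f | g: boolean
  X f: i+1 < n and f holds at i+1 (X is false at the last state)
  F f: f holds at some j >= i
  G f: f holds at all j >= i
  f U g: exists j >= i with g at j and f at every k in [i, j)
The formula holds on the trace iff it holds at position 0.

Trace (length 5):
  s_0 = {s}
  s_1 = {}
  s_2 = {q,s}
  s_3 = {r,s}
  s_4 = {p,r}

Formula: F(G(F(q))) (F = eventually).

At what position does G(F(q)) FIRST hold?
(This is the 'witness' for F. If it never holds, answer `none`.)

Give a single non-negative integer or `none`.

s_0={s}: G(F(q))=False F(q)=True q=False
s_1={}: G(F(q))=False F(q)=True q=False
s_2={q,s}: G(F(q))=False F(q)=True q=True
s_3={r,s}: G(F(q))=False F(q)=False q=False
s_4={p,r}: G(F(q))=False F(q)=False q=False
F(G(F(q))) does not hold (no witness exists).

Answer: none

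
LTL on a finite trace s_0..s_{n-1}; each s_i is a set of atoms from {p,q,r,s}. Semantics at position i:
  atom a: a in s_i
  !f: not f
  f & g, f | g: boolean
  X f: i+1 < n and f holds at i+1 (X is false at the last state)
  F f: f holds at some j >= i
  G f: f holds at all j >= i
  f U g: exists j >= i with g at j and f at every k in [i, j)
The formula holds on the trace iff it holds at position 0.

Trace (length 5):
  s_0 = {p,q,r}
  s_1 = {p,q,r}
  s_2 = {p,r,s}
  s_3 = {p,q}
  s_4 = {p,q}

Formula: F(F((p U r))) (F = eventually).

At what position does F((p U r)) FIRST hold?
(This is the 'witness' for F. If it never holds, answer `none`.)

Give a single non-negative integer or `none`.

s_0={p,q,r}: F((p U r))=True (p U r)=True p=True r=True
s_1={p,q,r}: F((p U r))=True (p U r)=True p=True r=True
s_2={p,r,s}: F((p U r))=True (p U r)=True p=True r=True
s_3={p,q}: F((p U r))=False (p U r)=False p=True r=False
s_4={p,q}: F((p U r))=False (p U r)=False p=True r=False
F(F((p U r))) holds; first witness at position 0.

Answer: 0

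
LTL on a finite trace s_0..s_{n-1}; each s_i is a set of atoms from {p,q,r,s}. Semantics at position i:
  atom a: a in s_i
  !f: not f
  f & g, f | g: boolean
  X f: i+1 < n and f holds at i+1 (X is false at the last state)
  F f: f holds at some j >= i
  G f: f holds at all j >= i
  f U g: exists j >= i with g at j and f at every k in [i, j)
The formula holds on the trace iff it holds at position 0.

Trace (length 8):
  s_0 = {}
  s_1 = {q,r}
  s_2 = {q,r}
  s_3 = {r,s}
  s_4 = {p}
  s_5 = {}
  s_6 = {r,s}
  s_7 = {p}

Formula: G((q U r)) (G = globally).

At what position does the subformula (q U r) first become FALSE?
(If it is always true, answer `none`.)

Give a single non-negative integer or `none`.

Answer: 0

Derivation:
s_0={}: (q U r)=False q=False r=False
s_1={q,r}: (q U r)=True q=True r=True
s_2={q,r}: (q U r)=True q=True r=True
s_3={r,s}: (q U r)=True q=False r=True
s_4={p}: (q U r)=False q=False r=False
s_5={}: (q U r)=False q=False r=False
s_6={r,s}: (q U r)=True q=False r=True
s_7={p}: (q U r)=False q=False r=False
G((q U r)) holds globally = False
First violation at position 0.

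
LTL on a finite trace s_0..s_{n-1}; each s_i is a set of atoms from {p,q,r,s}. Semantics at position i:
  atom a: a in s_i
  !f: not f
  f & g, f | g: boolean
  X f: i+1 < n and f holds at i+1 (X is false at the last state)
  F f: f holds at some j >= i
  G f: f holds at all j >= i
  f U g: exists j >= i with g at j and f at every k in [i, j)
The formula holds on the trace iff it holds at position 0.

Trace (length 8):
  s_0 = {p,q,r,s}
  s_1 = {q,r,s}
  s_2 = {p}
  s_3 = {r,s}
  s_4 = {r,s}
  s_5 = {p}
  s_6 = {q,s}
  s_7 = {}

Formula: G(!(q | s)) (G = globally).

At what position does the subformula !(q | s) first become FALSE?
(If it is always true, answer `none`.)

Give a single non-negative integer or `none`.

Answer: 0

Derivation:
s_0={p,q,r,s}: !(q | s)=False (q | s)=True q=True s=True
s_1={q,r,s}: !(q | s)=False (q | s)=True q=True s=True
s_2={p}: !(q | s)=True (q | s)=False q=False s=False
s_3={r,s}: !(q | s)=False (q | s)=True q=False s=True
s_4={r,s}: !(q | s)=False (q | s)=True q=False s=True
s_5={p}: !(q | s)=True (q | s)=False q=False s=False
s_6={q,s}: !(q | s)=False (q | s)=True q=True s=True
s_7={}: !(q | s)=True (q | s)=False q=False s=False
G(!(q | s)) holds globally = False
First violation at position 0.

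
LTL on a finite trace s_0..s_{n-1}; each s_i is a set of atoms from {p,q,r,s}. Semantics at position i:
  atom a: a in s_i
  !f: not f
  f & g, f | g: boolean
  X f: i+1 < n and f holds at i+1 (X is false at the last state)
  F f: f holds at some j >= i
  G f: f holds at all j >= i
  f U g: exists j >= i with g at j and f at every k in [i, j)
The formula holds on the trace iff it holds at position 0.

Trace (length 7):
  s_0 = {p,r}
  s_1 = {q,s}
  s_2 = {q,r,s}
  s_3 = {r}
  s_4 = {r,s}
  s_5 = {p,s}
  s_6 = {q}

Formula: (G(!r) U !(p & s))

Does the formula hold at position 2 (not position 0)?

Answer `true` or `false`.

Answer: true

Derivation:
s_0={p,r}: (G(!r) U !(p & s))=True G(!r)=False !r=False r=True !(p & s)=True (p & s)=False p=True s=False
s_1={q,s}: (G(!r) U !(p & s))=True G(!r)=False !r=True r=False !(p & s)=True (p & s)=False p=False s=True
s_2={q,r,s}: (G(!r) U !(p & s))=True G(!r)=False !r=False r=True !(p & s)=True (p & s)=False p=False s=True
s_3={r}: (G(!r) U !(p & s))=True G(!r)=False !r=False r=True !(p & s)=True (p & s)=False p=False s=False
s_4={r,s}: (G(!r) U !(p & s))=True G(!r)=False !r=False r=True !(p & s)=True (p & s)=False p=False s=True
s_5={p,s}: (G(!r) U !(p & s))=True G(!r)=True !r=True r=False !(p & s)=False (p & s)=True p=True s=True
s_6={q}: (G(!r) U !(p & s))=True G(!r)=True !r=True r=False !(p & s)=True (p & s)=False p=False s=False
Evaluating at position 2: result = True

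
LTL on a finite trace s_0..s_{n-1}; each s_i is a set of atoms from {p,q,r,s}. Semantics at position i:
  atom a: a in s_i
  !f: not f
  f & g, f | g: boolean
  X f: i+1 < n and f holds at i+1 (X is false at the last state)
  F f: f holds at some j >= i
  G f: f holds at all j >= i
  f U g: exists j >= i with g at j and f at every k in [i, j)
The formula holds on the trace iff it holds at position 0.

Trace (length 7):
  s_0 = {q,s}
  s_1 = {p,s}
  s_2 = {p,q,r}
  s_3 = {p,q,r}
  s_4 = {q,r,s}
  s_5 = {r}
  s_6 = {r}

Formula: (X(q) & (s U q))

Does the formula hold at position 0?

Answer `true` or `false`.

s_0={q,s}: (X(q) & (s U q))=False X(q)=False q=True (s U q)=True s=True
s_1={p,s}: (X(q) & (s U q))=True X(q)=True q=False (s U q)=True s=True
s_2={p,q,r}: (X(q) & (s U q))=True X(q)=True q=True (s U q)=True s=False
s_3={p,q,r}: (X(q) & (s U q))=True X(q)=True q=True (s U q)=True s=False
s_4={q,r,s}: (X(q) & (s U q))=False X(q)=False q=True (s U q)=True s=True
s_5={r}: (X(q) & (s U q))=False X(q)=False q=False (s U q)=False s=False
s_6={r}: (X(q) & (s U q))=False X(q)=False q=False (s U q)=False s=False

Answer: false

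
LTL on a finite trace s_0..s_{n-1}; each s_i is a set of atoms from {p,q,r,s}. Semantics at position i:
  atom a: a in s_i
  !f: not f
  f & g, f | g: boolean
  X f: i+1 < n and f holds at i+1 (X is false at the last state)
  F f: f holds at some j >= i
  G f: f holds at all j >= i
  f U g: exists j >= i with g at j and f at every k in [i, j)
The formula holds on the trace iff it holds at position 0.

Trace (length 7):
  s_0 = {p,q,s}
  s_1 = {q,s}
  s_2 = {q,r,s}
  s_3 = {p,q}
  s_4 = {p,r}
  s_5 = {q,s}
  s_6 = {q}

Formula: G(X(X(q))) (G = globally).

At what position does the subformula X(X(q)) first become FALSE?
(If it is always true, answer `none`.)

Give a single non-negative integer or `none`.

s_0={p,q,s}: X(X(q))=True X(q)=True q=True
s_1={q,s}: X(X(q))=True X(q)=True q=True
s_2={q,r,s}: X(X(q))=False X(q)=True q=True
s_3={p,q}: X(X(q))=True X(q)=False q=True
s_4={p,r}: X(X(q))=True X(q)=True q=False
s_5={q,s}: X(X(q))=False X(q)=True q=True
s_6={q}: X(X(q))=False X(q)=False q=True
G(X(X(q))) holds globally = False
First violation at position 2.

Answer: 2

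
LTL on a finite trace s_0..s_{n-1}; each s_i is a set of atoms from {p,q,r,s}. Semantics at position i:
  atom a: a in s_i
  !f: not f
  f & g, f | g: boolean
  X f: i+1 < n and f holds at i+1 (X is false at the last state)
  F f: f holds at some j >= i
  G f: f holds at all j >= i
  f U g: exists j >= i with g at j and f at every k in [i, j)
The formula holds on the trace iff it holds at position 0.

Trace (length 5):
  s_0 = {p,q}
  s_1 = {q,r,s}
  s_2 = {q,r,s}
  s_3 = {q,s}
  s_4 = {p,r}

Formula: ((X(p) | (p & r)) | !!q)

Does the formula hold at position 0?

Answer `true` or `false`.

Answer: true

Derivation:
s_0={p,q}: ((X(p) | (p & r)) | !!q)=True (X(p) | (p & r))=False X(p)=False p=True (p & r)=False r=False !!q=True !q=False q=True
s_1={q,r,s}: ((X(p) | (p & r)) | !!q)=True (X(p) | (p & r))=False X(p)=False p=False (p & r)=False r=True !!q=True !q=False q=True
s_2={q,r,s}: ((X(p) | (p & r)) | !!q)=True (X(p) | (p & r))=False X(p)=False p=False (p & r)=False r=True !!q=True !q=False q=True
s_3={q,s}: ((X(p) | (p & r)) | !!q)=True (X(p) | (p & r))=True X(p)=True p=False (p & r)=False r=False !!q=True !q=False q=True
s_4={p,r}: ((X(p) | (p & r)) | !!q)=True (X(p) | (p & r))=True X(p)=False p=True (p & r)=True r=True !!q=False !q=True q=False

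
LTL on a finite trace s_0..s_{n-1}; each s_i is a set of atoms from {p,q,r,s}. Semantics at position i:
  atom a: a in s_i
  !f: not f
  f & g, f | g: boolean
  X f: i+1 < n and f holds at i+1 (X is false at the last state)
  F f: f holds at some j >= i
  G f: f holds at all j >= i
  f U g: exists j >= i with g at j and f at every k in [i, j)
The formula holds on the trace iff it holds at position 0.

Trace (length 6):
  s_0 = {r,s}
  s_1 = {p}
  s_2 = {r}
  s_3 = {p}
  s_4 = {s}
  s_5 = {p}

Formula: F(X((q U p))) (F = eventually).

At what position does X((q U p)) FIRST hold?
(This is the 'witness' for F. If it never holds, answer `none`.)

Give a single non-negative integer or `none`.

s_0={r,s}: X((q U p))=True (q U p)=False q=False p=False
s_1={p}: X((q U p))=False (q U p)=True q=False p=True
s_2={r}: X((q U p))=True (q U p)=False q=False p=False
s_3={p}: X((q U p))=False (q U p)=True q=False p=True
s_4={s}: X((q U p))=True (q U p)=False q=False p=False
s_5={p}: X((q U p))=False (q U p)=True q=False p=True
F(X((q U p))) holds; first witness at position 0.

Answer: 0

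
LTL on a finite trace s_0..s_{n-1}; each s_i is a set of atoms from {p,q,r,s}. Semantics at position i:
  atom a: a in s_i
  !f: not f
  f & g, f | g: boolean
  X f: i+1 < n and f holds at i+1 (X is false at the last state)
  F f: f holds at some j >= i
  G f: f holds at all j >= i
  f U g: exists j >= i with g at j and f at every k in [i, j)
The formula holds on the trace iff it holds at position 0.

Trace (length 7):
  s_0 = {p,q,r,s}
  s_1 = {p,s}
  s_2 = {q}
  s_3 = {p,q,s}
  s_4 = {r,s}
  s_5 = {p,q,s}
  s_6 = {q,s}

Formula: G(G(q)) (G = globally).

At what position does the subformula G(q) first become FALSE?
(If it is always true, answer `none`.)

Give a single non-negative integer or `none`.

Answer: 0

Derivation:
s_0={p,q,r,s}: G(q)=False q=True
s_1={p,s}: G(q)=False q=False
s_2={q}: G(q)=False q=True
s_3={p,q,s}: G(q)=False q=True
s_4={r,s}: G(q)=False q=False
s_5={p,q,s}: G(q)=True q=True
s_6={q,s}: G(q)=True q=True
G(G(q)) holds globally = False
First violation at position 0.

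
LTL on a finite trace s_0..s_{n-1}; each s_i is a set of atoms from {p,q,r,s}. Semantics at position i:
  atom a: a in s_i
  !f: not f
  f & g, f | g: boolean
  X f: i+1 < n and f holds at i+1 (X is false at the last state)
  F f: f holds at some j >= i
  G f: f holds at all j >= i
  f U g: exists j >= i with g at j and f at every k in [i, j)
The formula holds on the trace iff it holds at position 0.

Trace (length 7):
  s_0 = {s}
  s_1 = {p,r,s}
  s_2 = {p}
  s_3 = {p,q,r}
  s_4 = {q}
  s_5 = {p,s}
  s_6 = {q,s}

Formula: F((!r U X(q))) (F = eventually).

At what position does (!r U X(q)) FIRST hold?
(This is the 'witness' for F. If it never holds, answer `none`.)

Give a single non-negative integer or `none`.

s_0={s}: (!r U X(q))=False !r=True r=False X(q)=False q=False
s_1={p,r,s}: (!r U X(q))=False !r=False r=True X(q)=False q=False
s_2={p}: (!r U X(q))=True !r=True r=False X(q)=True q=False
s_3={p,q,r}: (!r U X(q))=True !r=False r=True X(q)=True q=True
s_4={q}: (!r U X(q))=True !r=True r=False X(q)=False q=True
s_5={p,s}: (!r U X(q))=True !r=True r=False X(q)=True q=False
s_6={q,s}: (!r U X(q))=False !r=True r=False X(q)=False q=True
F((!r U X(q))) holds; first witness at position 2.

Answer: 2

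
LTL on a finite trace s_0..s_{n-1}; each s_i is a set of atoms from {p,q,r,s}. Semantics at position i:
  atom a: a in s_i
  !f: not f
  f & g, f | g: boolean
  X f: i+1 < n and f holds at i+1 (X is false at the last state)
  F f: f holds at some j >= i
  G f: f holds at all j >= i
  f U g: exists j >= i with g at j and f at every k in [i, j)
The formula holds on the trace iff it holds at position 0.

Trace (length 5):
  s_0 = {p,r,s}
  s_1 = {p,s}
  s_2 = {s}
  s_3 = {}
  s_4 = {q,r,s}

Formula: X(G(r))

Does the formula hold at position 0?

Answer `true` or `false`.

s_0={p,r,s}: X(G(r))=False G(r)=False r=True
s_1={p,s}: X(G(r))=False G(r)=False r=False
s_2={s}: X(G(r))=False G(r)=False r=False
s_3={}: X(G(r))=True G(r)=False r=False
s_4={q,r,s}: X(G(r))=False G(r)=True r=True

Answer: false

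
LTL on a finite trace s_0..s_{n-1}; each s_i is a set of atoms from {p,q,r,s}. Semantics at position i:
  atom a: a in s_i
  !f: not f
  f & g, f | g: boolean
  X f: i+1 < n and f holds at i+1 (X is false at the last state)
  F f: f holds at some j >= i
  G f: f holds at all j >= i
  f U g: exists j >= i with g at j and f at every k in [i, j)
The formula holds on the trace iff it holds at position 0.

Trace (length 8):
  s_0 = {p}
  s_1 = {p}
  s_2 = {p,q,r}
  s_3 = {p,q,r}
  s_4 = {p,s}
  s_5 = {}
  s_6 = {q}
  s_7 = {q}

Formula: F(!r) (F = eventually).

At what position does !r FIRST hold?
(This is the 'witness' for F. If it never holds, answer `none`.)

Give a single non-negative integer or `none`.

s_0={p}: !r=True r=False
s_1={p}: !r=True r=False
s_2={p,q,r}: !r=False r=True
s_3={p,q,r}: !r=False r=True
s_4={p,s}: !r=True r=False
s_5={}: !r=True r=False
s_6={q}: !r=True r=False
s_7={q}: !r=True r=False
F(!r) holds; first witness at position 0.

Answer: 0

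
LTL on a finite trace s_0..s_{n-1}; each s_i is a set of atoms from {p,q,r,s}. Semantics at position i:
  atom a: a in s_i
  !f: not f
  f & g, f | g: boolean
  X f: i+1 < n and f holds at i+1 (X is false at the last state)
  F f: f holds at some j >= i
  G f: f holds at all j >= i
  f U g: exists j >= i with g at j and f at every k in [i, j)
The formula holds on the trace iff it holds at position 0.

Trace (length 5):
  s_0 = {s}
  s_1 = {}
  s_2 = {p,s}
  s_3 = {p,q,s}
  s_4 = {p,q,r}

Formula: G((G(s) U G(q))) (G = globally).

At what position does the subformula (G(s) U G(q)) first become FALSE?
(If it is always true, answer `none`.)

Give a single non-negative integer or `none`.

Answer: 0

Derivation:
s_0={s}: (G(s) U G(q))=False G(s)=False s=True G(q)=False q=False
s_1={}: (G(s) U G(q))=False G(s)=False s=False G(q)=False q=False
s_2={p,s}: (G(s) U G(q))=False G(s)=False s=True G(q)=False q=False
s_3={p,q,s}: (G(s) U G(q))=True G(s)=False s=True G(q)=True q=True
s_4={p,q,r}: (G(s) U G(q))=True G(s)=False s=False G(q)=True q=True
G((G(s) U G(q))) holds globally = False
First violation at position 0.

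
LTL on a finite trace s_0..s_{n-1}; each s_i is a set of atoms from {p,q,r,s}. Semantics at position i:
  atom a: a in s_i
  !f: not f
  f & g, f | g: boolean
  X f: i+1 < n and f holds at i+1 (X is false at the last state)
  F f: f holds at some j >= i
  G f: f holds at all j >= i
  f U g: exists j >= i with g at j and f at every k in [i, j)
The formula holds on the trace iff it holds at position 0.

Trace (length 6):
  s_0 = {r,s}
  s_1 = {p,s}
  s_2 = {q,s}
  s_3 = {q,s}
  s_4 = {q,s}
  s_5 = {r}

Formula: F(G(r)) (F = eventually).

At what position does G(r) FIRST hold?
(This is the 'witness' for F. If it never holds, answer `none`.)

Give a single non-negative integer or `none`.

Answer: 5

Derivation:
s_0={r,s}: G(r)=False r=True
s_1={p,s}: G(r)=False r=False
s_2={q,s}: G(r)=False r=False
s_3={q,s}: G(r)=False r=False
s_4={q,s}: G(r)=False r=False
s_5={r}: G(r)=True r=True
F(G(r)) holds; first witness at position 5.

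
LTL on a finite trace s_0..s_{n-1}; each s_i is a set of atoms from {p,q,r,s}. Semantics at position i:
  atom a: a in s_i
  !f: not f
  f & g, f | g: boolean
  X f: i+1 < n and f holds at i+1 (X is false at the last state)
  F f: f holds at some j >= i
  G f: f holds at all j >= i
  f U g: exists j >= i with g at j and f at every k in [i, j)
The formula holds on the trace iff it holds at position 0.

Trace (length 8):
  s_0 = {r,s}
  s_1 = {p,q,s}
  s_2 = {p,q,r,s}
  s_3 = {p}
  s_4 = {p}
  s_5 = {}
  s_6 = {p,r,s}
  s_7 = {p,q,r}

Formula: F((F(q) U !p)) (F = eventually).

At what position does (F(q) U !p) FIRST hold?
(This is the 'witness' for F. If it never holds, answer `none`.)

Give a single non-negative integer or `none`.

Answer: 0

Derivation:
s_0={r,s}: (F(q) U !p)=True F(q)=True q=False !p=True p=False
s_1={p,q,s}: (F(q) U !p)=True F(q)=True q=True !p=False p=True
s_2={p,q,r,s}: (F(q) U !p)=True F(q)=True q=True !p=False p=True
s_3={p}: (F(q) U !p)=True F(q)=True q=False !p=False p=True
s_4={p}: (F(q) U !p)=True F(q)=True q=False !p=False p=True
s_5={}: (F(q) U !p)=True F(q)=True q=False !p=True p=False
s_6={p,r,s}: (F(q) U !p)=False F(q)=True q=False !p=False p=True
s_7={p,q,r}: (F(q) U !p)=False F(q)=True q=True !p=False p=True
F((F(q) U !p)) holds; first witness at position 0.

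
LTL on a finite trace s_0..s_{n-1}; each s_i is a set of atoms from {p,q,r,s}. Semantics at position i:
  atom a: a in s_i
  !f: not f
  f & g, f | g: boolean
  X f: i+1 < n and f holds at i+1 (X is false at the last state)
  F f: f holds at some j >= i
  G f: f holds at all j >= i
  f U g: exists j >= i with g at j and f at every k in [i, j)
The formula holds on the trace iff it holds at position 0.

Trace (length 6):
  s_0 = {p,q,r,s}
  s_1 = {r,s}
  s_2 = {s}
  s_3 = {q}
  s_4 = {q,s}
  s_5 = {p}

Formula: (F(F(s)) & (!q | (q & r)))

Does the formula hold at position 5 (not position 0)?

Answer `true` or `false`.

s_0={p,q,r,s}: (F(F(s)) & (!q | (q & r)))=True F(F(s))=True F(s)=True s=True (!q | (q & r))=True !q=False q=True (q & r)=True r=True
s_1={r,s}: (F(F(s)) & (!q | (q & r)))=True F(F(s))=True F(s)=True s=True (!q | (q & r))=True !q=True q=False (q & r)=False r=True
s_2={s}: (F(F(s)) & (!q | (q & r)))=True F(F(s))=True F(s)=True s=True (!q | (q & r))=True !q=True q=False (q & r)=False r=False
s_3={q}: (F(F(s)) & (!q | (q & r)))=False F(F(s))=True F(s)=True s=False (!q | (q & r))=False !q=False q=True (q & r)=False r=False
s_4={q,s}: (F(F(s)) & (!q | (q & r)))=False F(F(s))=True F(s)=True s=True (!q | (q & r))=False !q=False q=True (q & r)=False r=False
s_5={p}: (F(F(s)) & (!q | (q & r)))=False F(F(s))=False F(s)=False s=False (!q | (q & r))=True !q=True q=False (q & r)=False r=False
Evaluating at position 5: result = False

Answer: false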